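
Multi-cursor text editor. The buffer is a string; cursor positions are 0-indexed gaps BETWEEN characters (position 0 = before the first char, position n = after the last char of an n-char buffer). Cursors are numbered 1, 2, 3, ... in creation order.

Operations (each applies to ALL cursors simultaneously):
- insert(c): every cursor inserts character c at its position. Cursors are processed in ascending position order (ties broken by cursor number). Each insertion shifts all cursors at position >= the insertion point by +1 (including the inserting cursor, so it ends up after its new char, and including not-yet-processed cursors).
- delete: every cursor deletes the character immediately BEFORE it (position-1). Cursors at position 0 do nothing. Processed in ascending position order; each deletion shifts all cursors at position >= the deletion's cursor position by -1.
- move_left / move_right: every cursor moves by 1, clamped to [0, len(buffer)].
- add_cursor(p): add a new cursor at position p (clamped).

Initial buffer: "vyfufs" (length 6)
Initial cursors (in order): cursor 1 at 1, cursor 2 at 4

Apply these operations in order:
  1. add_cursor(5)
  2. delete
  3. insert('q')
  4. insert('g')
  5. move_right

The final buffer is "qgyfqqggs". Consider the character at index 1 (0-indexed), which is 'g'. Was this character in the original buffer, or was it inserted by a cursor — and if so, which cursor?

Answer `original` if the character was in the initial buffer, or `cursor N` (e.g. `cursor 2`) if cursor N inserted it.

After op 1 (add_cursor(5)): buffer="vyfufs" (len 6), cursors c1@1 c2@4 c3@5, authorship ......
After op 2 (delete): buffer="yfs" (len 3), cursors c1@0 c2@2 c3@2, authorship ...
After op 3 (insert('q')): buffer="qyfqqs" (len 6), cursors c1@1 c2@5 c3@5, authorship 1..23.
After op 4 (insert('g')): buffer="qgyfqqggs" (len 9), cursors c1@2 c2@8 c3@8, authorship 11..2323.
After op 5 (move_right): buffer="qgyfqqggs" (len 9), cursors c1@3 c2@9 c3@9, authorship 11..2323.
Authorship (.=original, N=cursor N): 1 1 . . 2 3 2 3 .
Index 1: author = 1

Answer: cursor 1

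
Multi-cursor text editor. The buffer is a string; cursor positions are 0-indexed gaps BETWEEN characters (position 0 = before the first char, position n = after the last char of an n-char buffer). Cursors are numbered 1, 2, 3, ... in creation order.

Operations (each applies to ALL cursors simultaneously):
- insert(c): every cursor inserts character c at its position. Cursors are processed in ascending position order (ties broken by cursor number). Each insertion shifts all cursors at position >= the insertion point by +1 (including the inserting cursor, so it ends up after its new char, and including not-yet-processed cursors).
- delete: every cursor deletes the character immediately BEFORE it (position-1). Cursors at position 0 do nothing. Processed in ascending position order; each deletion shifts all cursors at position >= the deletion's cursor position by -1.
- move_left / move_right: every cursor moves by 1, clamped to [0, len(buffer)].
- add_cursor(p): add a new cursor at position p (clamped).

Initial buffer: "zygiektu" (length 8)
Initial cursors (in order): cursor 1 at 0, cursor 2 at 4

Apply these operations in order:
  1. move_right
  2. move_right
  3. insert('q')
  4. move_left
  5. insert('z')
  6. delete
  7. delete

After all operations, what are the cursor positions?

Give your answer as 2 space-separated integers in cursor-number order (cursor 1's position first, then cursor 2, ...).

Answer: 1 5

Derivation:
After op 1 (move_right): buffer="zygiektu" (len 8), cursors c1@1 c2@5, authorship ........
After op 2 (move_right): buffer="zygiektu" (len 8), cursors c1@2 c2@6, authorship ........
After op 3 (insert('q')): buffer="zyqgiekqtu" (len 10), cursors c1@3 c2@8, authorship ..1....2..
After op 4 (move_left): buffer="zyqgiekqtu" (len 10), cursors c1@2 c2@7, authorship ..1....2..
After op 5 (insert('z')): buffer="zyzqgiekzqtu" (len 12), cursors c1@3 c2@9, authorship ..11....22..
After op 6 (delete): buffer="zyqgiekqtu" (len 10), cursors c1@2 c2@7, authorship ..1....2..
After op 7 (delete): buffer="zqgieqtu" (len 8), cursors c1@1 c2@5, authorship .1...2..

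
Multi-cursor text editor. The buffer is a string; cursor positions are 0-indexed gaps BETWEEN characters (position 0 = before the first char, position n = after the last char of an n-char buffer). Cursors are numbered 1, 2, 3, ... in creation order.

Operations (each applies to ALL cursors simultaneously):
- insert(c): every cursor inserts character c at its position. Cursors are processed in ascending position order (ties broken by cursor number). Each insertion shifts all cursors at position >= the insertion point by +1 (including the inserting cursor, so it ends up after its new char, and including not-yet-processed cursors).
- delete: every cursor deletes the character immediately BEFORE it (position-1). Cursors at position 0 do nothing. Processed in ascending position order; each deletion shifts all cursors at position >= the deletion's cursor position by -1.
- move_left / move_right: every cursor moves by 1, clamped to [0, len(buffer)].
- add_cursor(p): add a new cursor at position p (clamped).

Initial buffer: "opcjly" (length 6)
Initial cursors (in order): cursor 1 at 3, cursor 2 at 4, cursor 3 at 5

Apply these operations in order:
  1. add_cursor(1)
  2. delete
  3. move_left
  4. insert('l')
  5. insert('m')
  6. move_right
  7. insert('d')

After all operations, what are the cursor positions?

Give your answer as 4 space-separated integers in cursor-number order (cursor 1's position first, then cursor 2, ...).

Answer: 13 13 13 13

Derivation:
After op 1 (add_cursor(1)): buffer="opcjly" (len 6), cursors c4@1 c1@3 c2@4 c3@5, authorship ......
After op 2 (delete): buffer="py" (len 2), cursors c4@0 c1@1 c2@1 c3@1, authorship ..
After op 3 (move_left): buffer="py" (len 2), cursors c1@0 c2@0 c3@0 c4@0, authorship ..
After op 4 (insert('l')): buffer="llllpy" (len 6), cursors c1@4 c2@4 c3@4 c4@4, authorship 1234..
After op 5 (insert('m')): buffer="llllmmmmpy" (len 10), cursors c1@8 c2@8 c3@8 c4@8, authorship 12341234..
After op 6 (move_right): buffer="llllmmmmpy" (len 10), cursors c1@9 c2@9 c3@9 c4@9, authorship 12341234..
After op 7 (insert('d')): buffer="llllmmmmpddddy" (len 14), cursors c1@13 c2@13 c3@13 c4@13, authorship 12341234.1234.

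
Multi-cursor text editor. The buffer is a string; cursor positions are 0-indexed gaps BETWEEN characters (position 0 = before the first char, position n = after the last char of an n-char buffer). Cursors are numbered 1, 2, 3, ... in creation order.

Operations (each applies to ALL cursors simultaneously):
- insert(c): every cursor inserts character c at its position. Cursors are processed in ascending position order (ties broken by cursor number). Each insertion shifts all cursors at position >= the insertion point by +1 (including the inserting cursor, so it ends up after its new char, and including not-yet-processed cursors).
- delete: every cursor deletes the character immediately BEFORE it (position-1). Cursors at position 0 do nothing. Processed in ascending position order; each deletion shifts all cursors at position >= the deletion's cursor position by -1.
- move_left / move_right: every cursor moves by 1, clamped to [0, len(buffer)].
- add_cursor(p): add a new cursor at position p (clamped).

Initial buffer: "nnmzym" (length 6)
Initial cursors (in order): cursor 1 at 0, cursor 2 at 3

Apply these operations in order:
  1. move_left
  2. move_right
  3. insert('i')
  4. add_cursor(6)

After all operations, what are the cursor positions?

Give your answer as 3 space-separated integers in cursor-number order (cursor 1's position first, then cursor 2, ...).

After op 1 (move_left): buffer="nnmzym" (len 6), cursors c1@0 c2@2, authorship ......
After op 2 (move_right): buffer="nnmzym" (len 6), cursors c1@1 c2@3, authorship ......
After op 3 (insert('i')): buffer="ninmizym" (len 8), cursors c1@2 c2@5, authorship .1..2...
After op 4 (add_cursor(6)): buffer="ninmizym" (len 8), cursors c1@2 c2@5 c3@6, authorship .1..2...

Answer: 2 5 6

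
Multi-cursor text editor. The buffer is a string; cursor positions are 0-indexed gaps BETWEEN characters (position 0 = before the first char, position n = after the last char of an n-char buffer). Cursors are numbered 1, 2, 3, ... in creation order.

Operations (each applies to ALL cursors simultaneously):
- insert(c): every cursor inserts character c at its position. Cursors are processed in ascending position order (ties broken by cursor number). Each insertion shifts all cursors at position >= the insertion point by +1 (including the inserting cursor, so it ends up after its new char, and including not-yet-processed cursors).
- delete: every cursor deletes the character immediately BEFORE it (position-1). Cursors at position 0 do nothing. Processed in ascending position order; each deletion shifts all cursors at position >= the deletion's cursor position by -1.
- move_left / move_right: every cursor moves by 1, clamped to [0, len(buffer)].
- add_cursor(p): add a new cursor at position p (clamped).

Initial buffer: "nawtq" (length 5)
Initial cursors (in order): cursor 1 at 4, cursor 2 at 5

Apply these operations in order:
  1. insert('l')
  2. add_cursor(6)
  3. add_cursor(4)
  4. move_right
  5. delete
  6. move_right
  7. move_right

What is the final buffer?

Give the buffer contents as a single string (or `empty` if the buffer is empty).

Answer: naw

Derivation:
After op 1 (insert('l')): buffer="nawtlql" (len 7), cursors c1@5 c2@7, authorship ....1.2
After op 2 (add_cursor(6)): buffer="nawtlql" (len 7), cursors c1@5 c3@6 c2@7, authorship ....1.2
After op 3 (add_cursor(4)): buffer="nawtlql" (len 7), cursors c4@4 c1@5 c3@6 c2@7, authorship ....1.2
After op 4 (move_right): buffer="nawtlql" (len 7), cursors c4@5 c1@6 c2@7 c3@7, authorship ....1.2
After op 5 (delete): buffer="naw" (len 3), cursors c1@3 c2@3 c3@3 c4@3, authorship ...
After op 6 (move_right): buffer="naw" (len 3), cursors c1@3 c2@3 c3@3 c4@3, authorship ...
After op 7 (move_right): buffer="naw" (len 3), cursors c1@3 c2@3 c3@3 c4@3, authorship ...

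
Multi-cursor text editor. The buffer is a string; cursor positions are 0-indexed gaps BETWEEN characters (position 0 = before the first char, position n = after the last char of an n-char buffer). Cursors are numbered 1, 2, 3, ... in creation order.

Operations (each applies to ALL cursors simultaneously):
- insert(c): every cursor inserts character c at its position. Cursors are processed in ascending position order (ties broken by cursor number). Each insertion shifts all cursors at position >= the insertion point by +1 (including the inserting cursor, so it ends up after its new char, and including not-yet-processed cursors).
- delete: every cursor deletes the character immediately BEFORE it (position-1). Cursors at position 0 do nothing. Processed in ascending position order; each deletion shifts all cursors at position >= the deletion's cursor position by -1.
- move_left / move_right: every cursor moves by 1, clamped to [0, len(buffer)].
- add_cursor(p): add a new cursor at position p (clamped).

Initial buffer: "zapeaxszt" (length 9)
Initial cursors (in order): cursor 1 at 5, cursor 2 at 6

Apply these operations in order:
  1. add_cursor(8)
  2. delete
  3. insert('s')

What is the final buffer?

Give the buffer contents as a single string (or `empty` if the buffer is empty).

After op 1 (add_cursor(8)): buffer="zapeaxszt" (len 9), cursors c1@5 c2@6 c3@8, authorship .........
After op 2 (delete): buffer="zapest" (len 6), cursors c1@4 c2@4 c3@5, authorship ......
After op 3 (insert('s')): buffer="zapesssst" (len 9), cursors c1@6 c2@6 c3@8, authorship ....12.3.

Answer: zapesssst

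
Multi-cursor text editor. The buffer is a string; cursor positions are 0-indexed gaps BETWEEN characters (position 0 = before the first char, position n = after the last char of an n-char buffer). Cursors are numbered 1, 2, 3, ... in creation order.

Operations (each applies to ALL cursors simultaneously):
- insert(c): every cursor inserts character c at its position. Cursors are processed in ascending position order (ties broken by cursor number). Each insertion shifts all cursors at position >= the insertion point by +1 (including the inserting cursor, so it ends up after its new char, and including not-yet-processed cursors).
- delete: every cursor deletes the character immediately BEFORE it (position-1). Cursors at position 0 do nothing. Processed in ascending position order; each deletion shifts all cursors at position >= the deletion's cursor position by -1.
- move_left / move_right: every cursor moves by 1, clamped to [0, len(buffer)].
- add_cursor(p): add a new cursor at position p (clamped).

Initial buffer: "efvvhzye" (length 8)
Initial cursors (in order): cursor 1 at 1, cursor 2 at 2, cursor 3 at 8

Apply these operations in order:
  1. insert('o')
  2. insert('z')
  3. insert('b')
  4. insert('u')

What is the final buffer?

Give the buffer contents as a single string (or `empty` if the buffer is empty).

Answer: eozbufozbuvvhzyeozbu

Derivation:
After op 1 (insert('o')): buffer="eofovvhzyeo" (len 11), cursors c1@2 c2@4 c3@11, authorship .1.2......3
After op 2 (insert('z')): buffer="eozfozvvhzyeoz" (len 14), cursors c1@3 c2@6 c3@14, authorship .11.22......33
After op 3 (insert('b')): buffer="eozbfozbvvhzyeozb" (len 17), cursors c1@4 c2@8 c3@17, authorship .111.222......333
After op 4 (insert('u')): buffer="eozbufozbuvvhzyeozbu" (len 20), cursors c1@5 c2@10 c3@20, authorship .1111.2222......3333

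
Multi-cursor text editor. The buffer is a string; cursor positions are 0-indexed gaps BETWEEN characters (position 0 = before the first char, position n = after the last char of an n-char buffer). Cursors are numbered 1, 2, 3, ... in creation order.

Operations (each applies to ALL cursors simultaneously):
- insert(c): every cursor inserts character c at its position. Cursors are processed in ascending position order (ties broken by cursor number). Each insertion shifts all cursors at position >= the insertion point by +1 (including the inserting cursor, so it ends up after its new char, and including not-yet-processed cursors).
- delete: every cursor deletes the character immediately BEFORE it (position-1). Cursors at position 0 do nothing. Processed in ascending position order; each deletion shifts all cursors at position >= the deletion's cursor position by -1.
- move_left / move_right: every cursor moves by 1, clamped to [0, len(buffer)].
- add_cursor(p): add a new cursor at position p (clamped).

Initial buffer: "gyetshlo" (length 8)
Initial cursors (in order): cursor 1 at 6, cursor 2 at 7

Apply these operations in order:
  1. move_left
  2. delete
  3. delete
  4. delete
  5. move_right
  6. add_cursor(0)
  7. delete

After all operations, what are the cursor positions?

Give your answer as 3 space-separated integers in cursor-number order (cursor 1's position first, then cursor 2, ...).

Answer: 0 0 0

Derivation:
After op 1 (move_left): buffer="gyetshlo" (len 8), cursors c1@5 c2@6, authorship ........
After op 2 (delete): buffer="gyetlo" (len 6), cursors c1@4 c2@4, authorship ......
After op 3 (delete): buffer="gylo" (len 4), cursors c1@2 c2@2, authorship ....
After op 4 (delete): buffer="lo" (len 2), cursors c1@0 c2@0, authorship ..
After op 5 (move_right): buffer="lo" (len 2), cursors c1@1 c2@1, authorship ..
After op 6 (add_cursor(0)): buffer="lo" (len 2), cursors c3@0 c1@1 c2@1, authorship ..
After op 7 (delete): buffer="o" (len 1), cursors c1@0 c2@0 c3@0, authorship .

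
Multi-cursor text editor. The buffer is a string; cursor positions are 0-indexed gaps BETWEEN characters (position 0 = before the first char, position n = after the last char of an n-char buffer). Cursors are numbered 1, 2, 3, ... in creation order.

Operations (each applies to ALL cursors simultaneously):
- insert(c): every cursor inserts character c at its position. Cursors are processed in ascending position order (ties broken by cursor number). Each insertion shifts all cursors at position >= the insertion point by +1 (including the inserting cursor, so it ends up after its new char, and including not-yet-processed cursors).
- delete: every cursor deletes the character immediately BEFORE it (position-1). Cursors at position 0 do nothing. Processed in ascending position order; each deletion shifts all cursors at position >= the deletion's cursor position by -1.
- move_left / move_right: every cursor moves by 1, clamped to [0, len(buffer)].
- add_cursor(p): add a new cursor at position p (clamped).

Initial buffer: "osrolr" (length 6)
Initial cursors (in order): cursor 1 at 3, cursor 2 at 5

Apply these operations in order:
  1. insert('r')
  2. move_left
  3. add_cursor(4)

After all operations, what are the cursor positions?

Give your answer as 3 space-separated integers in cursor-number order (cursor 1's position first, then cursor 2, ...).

After op 1 (insert('r')): buffer="osrrolrr" (len 8), cursors c1@4 c2@7, authorship ...1..2.
After op 2 (move_left): buffer="osrrolrr" (len 8), cursors c1@3 c2@6, authorship ...1..2.
After op 3 (add_cursor(4)): buffer="osrrolrr" (len 8), cursors c1@3 c3@4 c2@6, authorship ...1..2.

Answer: 3 6 4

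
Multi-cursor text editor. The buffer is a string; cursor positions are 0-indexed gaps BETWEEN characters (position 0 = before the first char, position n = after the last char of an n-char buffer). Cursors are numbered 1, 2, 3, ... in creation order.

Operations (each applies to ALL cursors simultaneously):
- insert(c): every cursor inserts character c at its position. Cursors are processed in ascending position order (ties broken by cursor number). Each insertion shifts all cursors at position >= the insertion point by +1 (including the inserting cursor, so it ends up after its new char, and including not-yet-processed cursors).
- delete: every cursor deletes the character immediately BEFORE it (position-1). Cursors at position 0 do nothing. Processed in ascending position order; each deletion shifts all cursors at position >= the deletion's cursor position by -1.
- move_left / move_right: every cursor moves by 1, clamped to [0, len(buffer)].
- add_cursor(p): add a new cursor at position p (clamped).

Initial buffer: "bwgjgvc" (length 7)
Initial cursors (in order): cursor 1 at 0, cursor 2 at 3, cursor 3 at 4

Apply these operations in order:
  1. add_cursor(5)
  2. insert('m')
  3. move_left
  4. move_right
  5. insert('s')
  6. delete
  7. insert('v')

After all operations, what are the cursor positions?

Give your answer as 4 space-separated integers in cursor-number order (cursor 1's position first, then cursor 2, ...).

Answer: 2 7 10 13

Derivation:
After op 1 (add_cursor(5)): buffer="bwgjgvc" (len 7), cursors c1@0 c2@3 c3@4 c4@5, authorship .......
After op 2 (insert('m')): buffer="mbwgmjmgmvc" (len 11), cursors c1@1 c2@5 c3@7 c4@9, authorship 1...2.3.4..
After op 3 (move_left): buffer="mbwgmjmgmvc" (len 11), cursors c1@0 c2@4 c3@6 c4@8, authorship 1...2.3.4..
After op 4 (move_right): buffer="mbwgmjmgmvc" (len 11), cursors c1@1 c2@5 c3@7 c4@9, authorship 1...2.3.4..
After op 5 (insert('s')): buffer="msbwgmsjmsgmsvc" (len 15), cursors c1@2 c2@7 c3@10 c4@13, authorship 11...22.33.44..
After op 6 (delete): buffer="mbwgmjmgmvc" (len 11), cursors c1@1 c2@5 c3@7 c4@9, authorship 1...2.3.4..
After op 7 (insert('v')): buffer="mvbwgmvjmvgmvvc" (len 15), cursors c1@2 c2@7 c3@10 c4@13, authorship 11...22.33.44..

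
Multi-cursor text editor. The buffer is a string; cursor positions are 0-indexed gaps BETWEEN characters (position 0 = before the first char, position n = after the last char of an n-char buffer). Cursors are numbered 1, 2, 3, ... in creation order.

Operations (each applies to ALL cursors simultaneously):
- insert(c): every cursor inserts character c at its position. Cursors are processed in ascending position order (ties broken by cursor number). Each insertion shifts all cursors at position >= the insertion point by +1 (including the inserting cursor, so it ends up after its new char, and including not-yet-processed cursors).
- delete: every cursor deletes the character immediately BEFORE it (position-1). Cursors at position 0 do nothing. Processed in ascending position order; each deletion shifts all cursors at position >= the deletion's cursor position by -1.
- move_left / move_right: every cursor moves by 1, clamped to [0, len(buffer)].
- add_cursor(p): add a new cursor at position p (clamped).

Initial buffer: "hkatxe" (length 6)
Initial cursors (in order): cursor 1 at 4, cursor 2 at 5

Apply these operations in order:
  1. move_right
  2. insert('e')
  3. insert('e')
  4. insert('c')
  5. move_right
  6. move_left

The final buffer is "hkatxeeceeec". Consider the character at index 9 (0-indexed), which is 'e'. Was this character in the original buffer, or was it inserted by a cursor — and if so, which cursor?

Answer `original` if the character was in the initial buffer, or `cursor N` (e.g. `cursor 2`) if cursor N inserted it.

After op 1 (move_right): buffer="hkatxe" (len 6), cursors c1@5 c2@6, authorship ......
After op 2 (insert('e')): buffer="hkatxeee" (len 8), cursors c1@6 c2@8, authorship .....1.2
After op 3 (insert('e')): buffer="hkatxeeeee" (len 10), cursors c1@7 c2@10, authorship .....11.22
After op 4 (insert('c')): buffer="hkatxeeceeec" (len 12), cursors c1@8 c2@12, authorship .....111.222
After op 5 (move_right): buffer="hkatxeeceeec" (len 12), cursors c1@9 c2@12, authorship .....111.222
After op 6 (move_left): buffer="hkatxeeceeec" (len 12), cursors c1@8 c2@11, authorship .....111.222
Authorship (.=original, N=cursor N): . . . . . 1 1 1 . 2 2 2
Index 9: author = 2

Answer: cursor 2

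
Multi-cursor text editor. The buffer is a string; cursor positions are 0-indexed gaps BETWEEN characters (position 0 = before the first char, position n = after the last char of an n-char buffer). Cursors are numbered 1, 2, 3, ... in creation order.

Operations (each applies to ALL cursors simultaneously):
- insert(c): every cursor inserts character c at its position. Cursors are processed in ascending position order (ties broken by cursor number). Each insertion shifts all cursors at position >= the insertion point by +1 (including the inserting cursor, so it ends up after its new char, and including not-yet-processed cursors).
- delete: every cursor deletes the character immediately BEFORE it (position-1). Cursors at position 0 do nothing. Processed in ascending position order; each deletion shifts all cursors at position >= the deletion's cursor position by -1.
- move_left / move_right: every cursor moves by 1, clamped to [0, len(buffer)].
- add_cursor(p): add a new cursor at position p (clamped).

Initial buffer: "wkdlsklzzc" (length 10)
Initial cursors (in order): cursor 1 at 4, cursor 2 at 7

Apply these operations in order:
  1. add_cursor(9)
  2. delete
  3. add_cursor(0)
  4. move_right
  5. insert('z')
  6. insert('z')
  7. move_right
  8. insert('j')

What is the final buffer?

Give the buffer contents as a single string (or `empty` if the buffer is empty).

After op 1 (add_cursor(9)): buffer="wkdlsklzzc" (len 10), cursors c1@4 c2@7 c3@9, authorship ..........
After op 2 (delete): buffer="wkdskzc" (len 7), cursors c1@3 c2@5 c3@6, authorship .......
After op 3 (add_cursor(0)): buffer="wkdskzc" (len 7), cursors c4@0 c1@3 c2@5 c3@6, authorship .......
After op 4 (move_right): buffer="wkdskzc" (len 7), cursors c4@1 c1@4 c2@6 c3@7, authorship .......
After op 5 (insert('z')): buffer="wzkdszkzzcz" (len 11), cursors c4@2 c1@6 c2@9 c3@11, authorship .4...1..2.3
After op 6 (insert('z')): buffer="wzzkdszzkzzzczz" (len 15), cursors c4@3 c1@8 c2@12 c3@15, authorship .44...11..22.33
After op 7 (move_right): buffer="wzzkdszzkzzzczz" (len 15), cursors c4@4 c1@9 c2@13 c3@15, authorship .44...11..22.33
After op 8 (insert('j')): buffer="wzzkjdszzkjzzzcjzzj" (len 19), cursors c4@5 c1@11 c2@16 c3@19, authorship .44.4..11.1.22.2333

Answer: wzzkjdszzkjzzzcjzzj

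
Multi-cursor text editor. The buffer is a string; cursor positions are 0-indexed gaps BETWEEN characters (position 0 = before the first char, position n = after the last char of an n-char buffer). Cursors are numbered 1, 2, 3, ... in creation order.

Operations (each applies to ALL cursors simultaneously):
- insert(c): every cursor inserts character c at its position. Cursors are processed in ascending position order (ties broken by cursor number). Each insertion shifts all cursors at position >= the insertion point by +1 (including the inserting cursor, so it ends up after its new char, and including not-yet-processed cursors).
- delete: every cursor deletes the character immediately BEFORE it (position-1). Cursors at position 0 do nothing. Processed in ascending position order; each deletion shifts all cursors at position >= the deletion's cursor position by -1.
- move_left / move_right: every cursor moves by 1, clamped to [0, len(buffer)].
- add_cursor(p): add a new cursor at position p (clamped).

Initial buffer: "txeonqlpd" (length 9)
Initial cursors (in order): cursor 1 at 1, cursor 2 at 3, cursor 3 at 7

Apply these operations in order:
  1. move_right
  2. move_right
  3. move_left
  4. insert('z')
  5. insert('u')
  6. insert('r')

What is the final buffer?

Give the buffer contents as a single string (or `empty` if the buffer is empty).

Answer: txzureozurnqlpzurd

Derivation:
After op 1 (move_right): buffer="txeonqlpd" (len 9), cursors c1@2 c2@4 c3@8, authorship .........
After op 2 (move_right): buffer="txeonqlpd" (len 9), cursors c1@3 c2@5 c3@9, authorship .........
After op 3 (move_left): buffer="txeonqlpd" (len 9), cursors c1@2 c2@4 c3@8, authorship .........
After op 4 (insert('z')): buffer="txzeoznqlpzd" (len 12), cursors c1@3 c2@6 c3@11, authorship ..1..2....3.
After op 5 (insert('u')): buffer="txzueozunqlpzud" (len 15), cursors c1@4 c2@8 c3@14, authorship ..11..22....33.
After op 6 (insert('r')): buffer="txzureozurnqlpzurd" (len 18), cursors c1@5 c2@10 c3@17, authorship ..111..222....333.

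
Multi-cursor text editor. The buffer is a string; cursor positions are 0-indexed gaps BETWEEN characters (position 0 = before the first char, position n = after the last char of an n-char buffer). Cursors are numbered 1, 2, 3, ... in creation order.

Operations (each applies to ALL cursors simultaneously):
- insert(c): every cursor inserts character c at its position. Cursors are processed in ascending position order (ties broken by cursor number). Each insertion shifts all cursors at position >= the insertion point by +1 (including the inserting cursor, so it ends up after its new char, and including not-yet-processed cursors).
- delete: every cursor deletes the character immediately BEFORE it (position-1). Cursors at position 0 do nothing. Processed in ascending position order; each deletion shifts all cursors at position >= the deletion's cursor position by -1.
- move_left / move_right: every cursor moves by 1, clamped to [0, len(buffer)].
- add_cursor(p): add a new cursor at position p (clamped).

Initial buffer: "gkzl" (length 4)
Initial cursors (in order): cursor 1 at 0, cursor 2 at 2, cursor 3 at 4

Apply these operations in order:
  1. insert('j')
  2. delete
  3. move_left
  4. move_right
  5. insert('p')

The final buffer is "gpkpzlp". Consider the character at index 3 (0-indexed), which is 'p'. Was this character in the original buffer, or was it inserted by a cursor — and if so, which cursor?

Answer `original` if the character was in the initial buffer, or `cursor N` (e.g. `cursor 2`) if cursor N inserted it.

Answer: cursor 2

Derivation:
After op 1 (insert('j')): buffer="jgkjzlj" (len 7), cursors c1@1 c2@4 c3@7, authorship 1..2..3
After op 2 (delete): buffer="gkzl" (len 4), cursors c1@0 c2@2 c3@4, authorship ....
After op 3 (move_left): buffer="gkzl" (len 4), cursors c1@0 c2@1 c3@3, authorship ....
After op 4 (move_right): buffer="gkzl" (len 4), cursors c1@1 c2@2 c3@4, authorship ....
After op 5 (insert('p')): buffer="gpkpzlp" (len 7), cursors c1@2 c2@4 c3@7, authorship .1.2..3
Authorship (.=original, N=cursor N): . 1 . 2 . . 3
Index 3: author = 2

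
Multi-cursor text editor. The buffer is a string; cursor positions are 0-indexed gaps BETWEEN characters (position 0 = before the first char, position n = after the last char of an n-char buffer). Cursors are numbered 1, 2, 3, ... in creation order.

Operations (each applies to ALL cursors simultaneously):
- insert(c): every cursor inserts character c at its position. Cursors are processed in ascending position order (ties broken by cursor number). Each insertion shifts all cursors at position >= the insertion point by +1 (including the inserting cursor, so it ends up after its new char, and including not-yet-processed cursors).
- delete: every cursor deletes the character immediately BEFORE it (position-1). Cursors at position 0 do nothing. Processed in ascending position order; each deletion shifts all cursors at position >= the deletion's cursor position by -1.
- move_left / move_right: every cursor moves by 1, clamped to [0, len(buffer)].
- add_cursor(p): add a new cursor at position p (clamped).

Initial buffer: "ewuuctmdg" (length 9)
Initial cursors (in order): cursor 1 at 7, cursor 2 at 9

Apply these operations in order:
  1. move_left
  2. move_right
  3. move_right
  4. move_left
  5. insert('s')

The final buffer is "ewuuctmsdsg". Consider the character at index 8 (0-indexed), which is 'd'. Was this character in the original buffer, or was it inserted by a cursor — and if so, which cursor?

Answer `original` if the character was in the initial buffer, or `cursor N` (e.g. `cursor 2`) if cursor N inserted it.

Answer: original

Derivation:
After op 1 (move_left): buffer="ewuuctmdg" (len 9), cursors c1@6 c2@8, authorship .........
After op 2 (move_right): buffer="ewuuctmdg" (len 9), cursors c1@7 c2@9, authorship .........
After op 3 (move_right): buffer="ewuuctmdg" (len 9), cursors c1@8 c2@9, authorship .........
After op 4 (move_left): buffer="ewuuctmdg" (len 9), cursors c1@7 c2@8, authorship .........
After op 5 (insert('s')): buffer="ewuuctmsdsg" (len 11), cursors c1@8 c2@10, authorship .......1.2.
Authorship (.=original, N=cursor N): . . . . . . . 1 . 2 .
Index 8: author = original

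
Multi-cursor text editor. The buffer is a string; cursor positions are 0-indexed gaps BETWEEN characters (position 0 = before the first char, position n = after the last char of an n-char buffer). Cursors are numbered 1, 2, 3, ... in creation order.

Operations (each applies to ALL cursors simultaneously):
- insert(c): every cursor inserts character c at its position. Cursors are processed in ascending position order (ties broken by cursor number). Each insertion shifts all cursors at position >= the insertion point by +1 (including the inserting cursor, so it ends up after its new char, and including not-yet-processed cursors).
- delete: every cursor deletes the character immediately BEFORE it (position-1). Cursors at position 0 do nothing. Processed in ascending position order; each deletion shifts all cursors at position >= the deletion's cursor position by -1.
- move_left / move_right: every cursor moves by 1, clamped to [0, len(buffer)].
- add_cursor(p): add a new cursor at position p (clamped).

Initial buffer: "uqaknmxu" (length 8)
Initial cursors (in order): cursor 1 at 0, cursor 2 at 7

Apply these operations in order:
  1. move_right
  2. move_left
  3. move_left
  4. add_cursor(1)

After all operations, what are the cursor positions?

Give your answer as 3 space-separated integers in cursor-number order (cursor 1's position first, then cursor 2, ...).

After op 1 (move_right): buffer="uqaknmxu" (len 8), cursors c1@1 c2@8, authorship ........
After op 2 (move_left): buffer="uqaknmxu" (len 8), cursors c1@0 c2@7, authorship ........
After op 3 (move_left): buffer="uqaknmxu" (len 8), cursors c1@0 c2@6, authorship ........
After op 4 (add_cursor(1)): buffer="uqaknmxu" (len 8), cursors c1@0 c3@1 c2@6, authorship ........

Answer: 0 6 1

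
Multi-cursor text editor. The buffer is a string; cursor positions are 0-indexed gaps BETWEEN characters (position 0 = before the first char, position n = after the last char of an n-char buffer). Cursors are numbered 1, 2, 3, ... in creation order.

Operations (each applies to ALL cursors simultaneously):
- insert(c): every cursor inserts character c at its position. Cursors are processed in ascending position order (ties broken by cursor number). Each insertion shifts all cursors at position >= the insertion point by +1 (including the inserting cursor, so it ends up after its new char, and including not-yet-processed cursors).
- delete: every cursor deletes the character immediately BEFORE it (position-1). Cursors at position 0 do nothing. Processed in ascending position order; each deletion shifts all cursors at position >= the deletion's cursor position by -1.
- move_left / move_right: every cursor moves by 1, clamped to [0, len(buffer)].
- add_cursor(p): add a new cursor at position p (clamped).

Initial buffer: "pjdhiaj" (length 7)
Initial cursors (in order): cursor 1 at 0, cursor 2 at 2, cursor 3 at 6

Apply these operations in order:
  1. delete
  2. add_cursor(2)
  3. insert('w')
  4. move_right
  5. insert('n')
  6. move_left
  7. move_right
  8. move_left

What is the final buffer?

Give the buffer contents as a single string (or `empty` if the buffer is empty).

Answer: wpnwdnwhniwjn

Derivation:
After op 1 (delete): buffer="pdhij" (len 5), cursors c1@0 c2@1 c3@4, authorship .....
After op 2 (add_cursor(2)): buffer="pdhij" (len 5), cursors c1@0 c2@1 c4@2 c3@4, authorship .....
After op 3 (insert('w')): buffer="wpwdwhiwj" (len 9), cursors c1@1 c2@3 c4@5 c3@8, authorship 1.2.4..3.
After op 4 (move_right): buffer="wpwdwhiwj" (len 9), cursors c1@2 c2@4 c4@6 c3@9, authorship 1.2.4..3.
After op 5 (insert('n')): buffer="wpnwdnwhniwjn" (len 13), cursors c1@3 c2@6 c4@9 c3@13, authorship 1.12.24.4.3.3
After op 6 (move_left): buffer="wpnwdnwhniwjn" (len 13), cursors c1@2 c2@5 c4@8 c3@12, authorship 1.12.24.4.3.3
After op 7 (move_right): buffer="wpnwdnwhniwjn" (len 13), cursors c1@3 c2@6 c4@9 c3@13, authorship 1.12.24.4.3.3
After op 8 (move_left): buffer="wpnwdnwhniwjn" (len 13), cursors c1@2 c2@5 c4@8 c3@12, authorship 1.12.24.4.3.3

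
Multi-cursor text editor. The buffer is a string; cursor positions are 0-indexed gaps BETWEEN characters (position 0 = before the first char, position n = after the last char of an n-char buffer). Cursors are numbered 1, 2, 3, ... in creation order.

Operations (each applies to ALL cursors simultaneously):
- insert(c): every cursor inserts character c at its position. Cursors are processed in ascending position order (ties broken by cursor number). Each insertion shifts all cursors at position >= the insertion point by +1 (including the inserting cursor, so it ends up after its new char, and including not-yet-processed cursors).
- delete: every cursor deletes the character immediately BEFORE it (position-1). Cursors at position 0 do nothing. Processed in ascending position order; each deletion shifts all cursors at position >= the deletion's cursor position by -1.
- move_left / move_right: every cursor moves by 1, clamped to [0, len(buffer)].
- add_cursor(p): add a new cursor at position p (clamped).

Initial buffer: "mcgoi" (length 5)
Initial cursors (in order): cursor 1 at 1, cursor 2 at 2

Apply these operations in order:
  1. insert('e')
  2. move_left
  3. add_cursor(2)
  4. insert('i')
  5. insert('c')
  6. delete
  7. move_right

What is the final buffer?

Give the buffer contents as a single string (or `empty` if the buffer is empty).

After op 1 (insert('e')): buffer="mecegoi" (len 7), cursors c1@2 c2@4, authorship .1.2...
After op 2 (move_left): buffer="mecegoi" (len 7), cursors c1@1 c2@3, authorship .1.2...
After op 3 (add_cursor(2)): buffer="mecegoi" (len 7), cursors c1@1 c3@2 c2@3, authorship .1.2...
After op 4 (insert('i')): buffer="mieiciegoi" (len 10), cursors c1@2 c3@4 c2@6, authorship .113.22...
After op 5 (insert('c')): buffer="miceiccicegoi" (len 13), cursors c1@3 c3@6 c2@9, authorship .11133.222...
After op 6 (delete): buffer="mieiciegoi" (len 10), cursors c1@2 c3@4 c2@6, authorship .113.22...
After op 7 (move_right): buffer="mieiciegoi" (len 10), cursors c1@3 c3@5 c2@7, authorship .113.22...

Answer: mieiciegoi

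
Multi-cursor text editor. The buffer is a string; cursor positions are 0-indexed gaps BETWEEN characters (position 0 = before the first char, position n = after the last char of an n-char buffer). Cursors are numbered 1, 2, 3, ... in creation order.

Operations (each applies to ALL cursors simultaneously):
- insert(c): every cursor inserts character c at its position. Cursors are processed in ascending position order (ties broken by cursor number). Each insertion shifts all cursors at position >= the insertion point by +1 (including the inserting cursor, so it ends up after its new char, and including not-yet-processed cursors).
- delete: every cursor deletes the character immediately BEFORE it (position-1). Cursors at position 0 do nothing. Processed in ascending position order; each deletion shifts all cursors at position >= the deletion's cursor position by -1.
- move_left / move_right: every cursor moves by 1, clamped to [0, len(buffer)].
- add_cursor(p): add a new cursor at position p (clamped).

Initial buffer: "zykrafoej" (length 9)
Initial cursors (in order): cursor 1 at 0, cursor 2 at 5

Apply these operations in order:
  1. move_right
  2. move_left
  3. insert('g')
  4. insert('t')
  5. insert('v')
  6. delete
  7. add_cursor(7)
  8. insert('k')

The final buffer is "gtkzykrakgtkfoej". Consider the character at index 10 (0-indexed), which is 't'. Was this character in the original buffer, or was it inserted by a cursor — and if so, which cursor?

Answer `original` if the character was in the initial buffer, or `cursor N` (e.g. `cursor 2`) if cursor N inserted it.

After op 1 (move_right): buffer="zykrafoej" (len 9), cursors c1@1 c2@6, authorship .........
After op 2 (move_left): buffer="zykrafoej" (len 9), cursors c1@0 c2@5, authorship .........
After op 3 (insert('g')): buffer="gzykragfoej" (len 11), cursors c1@1 c2@7, authorship 1.....2....
After op 4 (insert('t')): buffer="gtzykragtfoej" (len 13), cursors c1@2 c2@9, authorship 11.....22....
After op 5 (insert('v')): buffer="gtvzykragtvfoej" (len 15), cursors c1@3 c2@11, authorship 111.....222....
After op 6 (delete): buffer="gtzykragtfoej" (len 13), cursors c1@2 c2@9, authorship 11.....22....
After op 7 (add_cursor(7)): buffer="gtzykragtfoej" (len 13), cursors c1@2 c3@7 c2@9, authorship 11.....22....
After op 8 (insert('k')): buffer="gtkzykrakgtkfoej" (len 16), cursors c1@3 c3@9 c2@12, authorship 111.....3222....
Authorship (.=original, N=cursor N): 1 1 1 . . . . . 3 2 2 2 . . . .
Index 10: author = 2

Answer: cursor 2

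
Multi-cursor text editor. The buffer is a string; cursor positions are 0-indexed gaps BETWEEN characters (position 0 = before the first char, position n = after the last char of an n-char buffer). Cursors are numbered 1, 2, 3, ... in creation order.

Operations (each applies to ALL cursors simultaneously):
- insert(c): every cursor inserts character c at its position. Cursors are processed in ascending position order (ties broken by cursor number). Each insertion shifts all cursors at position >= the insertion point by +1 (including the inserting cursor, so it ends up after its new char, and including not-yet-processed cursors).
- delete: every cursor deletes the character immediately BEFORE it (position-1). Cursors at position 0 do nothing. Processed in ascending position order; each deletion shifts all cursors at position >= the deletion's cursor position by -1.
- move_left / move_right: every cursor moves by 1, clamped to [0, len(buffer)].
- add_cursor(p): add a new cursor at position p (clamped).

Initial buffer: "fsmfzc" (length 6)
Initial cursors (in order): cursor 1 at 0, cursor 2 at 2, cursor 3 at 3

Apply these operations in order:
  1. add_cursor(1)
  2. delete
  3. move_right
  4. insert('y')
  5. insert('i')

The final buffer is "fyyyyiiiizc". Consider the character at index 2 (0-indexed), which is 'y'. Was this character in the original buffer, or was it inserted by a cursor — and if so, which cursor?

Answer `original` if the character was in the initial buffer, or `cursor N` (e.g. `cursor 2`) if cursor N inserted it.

After op 1 (add_cursor(1)): buffer="fsmfzc" (len 6), cursors c1@0 c4@1 c2@2 c3@3, authorship ......
After op 2 (delete): buffer="fzc" (len 3), cursors c1@0 c2@0 c3@0 c4@0, authorship ...
After op 3 (move_right): buffer="fzc" (len 3), cursors c1@1 c2@1 c3@1 c4@1, authorship ...
After op 4 (insert('y')): buffer="fyyyyzc" (len 7), cursors c1@5 c2@5 c3@5 c4@5, authorship .1234..
After op 5 (insert('i')): buffer="fyyyyiiiizc" (len 11), cursors c1@9 c2@9 c3@9 c4@9, authorship .12341234..
Authorship (.=original, N=cursor N): . 1 2 3 4 1 2 3 4 . .
Index 2: author = 2

Answer: cursor 2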